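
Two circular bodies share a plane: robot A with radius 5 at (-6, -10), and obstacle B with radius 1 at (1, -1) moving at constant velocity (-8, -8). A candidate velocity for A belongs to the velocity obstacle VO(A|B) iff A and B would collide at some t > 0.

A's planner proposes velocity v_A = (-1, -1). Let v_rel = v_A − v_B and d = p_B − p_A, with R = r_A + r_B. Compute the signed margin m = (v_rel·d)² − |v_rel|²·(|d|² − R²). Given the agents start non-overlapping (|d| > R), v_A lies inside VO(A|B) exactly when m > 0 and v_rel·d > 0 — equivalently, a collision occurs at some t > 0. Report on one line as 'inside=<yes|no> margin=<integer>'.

d = (7, 9),  |d|² = 130;  R = 5+1 = 6,  c = 130−6² = 94
v_rel = (7, 7),  |v_rel|² = 98;  v_rel·d = (7)·(7) + (7)·(9) = 112
98·t² − 224·t + 94 = 0  ⇒  m = 112² − 98·94 = 3332
m = 3332 > 0,  v_rel·d = 112 > 0  ⇒  inside

inside=yes margin=3332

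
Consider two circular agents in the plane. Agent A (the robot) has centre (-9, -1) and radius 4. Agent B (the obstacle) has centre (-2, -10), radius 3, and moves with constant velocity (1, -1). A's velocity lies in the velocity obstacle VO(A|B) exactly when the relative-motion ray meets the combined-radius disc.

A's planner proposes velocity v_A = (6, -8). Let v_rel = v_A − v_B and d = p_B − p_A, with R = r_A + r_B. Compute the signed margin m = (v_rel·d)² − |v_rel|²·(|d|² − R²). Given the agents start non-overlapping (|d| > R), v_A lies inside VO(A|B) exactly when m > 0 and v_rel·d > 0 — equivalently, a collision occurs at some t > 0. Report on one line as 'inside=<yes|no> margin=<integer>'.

d = (7, -9),  |d|² = 130;  R = 4+3 = 7,  c = 130−7² = 81
v_rel = (5, -7),  |v_rel|² = 74;  v_rel·d = (5)·(7) + (-7)·(-9) = 98
74·t² − 196·t + 81 = 0  ⇒  m = 98² − 74·81 = 3610
m = 3610 > 0,  v_rel·d = 98 > 0  ⇒  inside

inside=yes margin=3610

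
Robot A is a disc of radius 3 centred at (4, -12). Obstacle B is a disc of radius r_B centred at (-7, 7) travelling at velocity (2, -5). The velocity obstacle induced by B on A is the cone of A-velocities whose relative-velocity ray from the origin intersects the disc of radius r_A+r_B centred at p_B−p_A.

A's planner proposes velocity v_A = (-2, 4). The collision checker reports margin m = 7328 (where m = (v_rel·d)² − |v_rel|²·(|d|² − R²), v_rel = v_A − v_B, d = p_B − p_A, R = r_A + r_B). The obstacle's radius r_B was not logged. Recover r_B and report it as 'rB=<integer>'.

m = 7328
d = (-11, 19);  v_rel = (-4, 9),  |v_rel|² = 97
v_rel×d = (-4)·(19) − (9)·(-11) = 23
since m = R²·97 − 23²:  R² = (529 + 7328) / 97 = 81
R = √81 = 9  ⇒  r_B = 9 − 3 = 6

rB=6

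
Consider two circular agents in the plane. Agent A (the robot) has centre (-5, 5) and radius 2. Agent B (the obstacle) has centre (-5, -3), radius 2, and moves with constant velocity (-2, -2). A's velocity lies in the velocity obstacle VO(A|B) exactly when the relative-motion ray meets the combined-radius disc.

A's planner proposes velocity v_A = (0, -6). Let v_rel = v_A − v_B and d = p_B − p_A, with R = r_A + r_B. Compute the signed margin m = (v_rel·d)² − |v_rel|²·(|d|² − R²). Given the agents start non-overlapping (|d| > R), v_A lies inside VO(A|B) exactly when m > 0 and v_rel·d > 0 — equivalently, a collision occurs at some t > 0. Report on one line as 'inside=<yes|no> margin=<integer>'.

d = (0, -8),  |d|² = 64;  R = 2+2 = 4,  c = 64−4² = 48
v_rel = (2, -4),  |v_rel|² = 20;  v_rel·d = (2)·(0) + (-4)·(-8) = 32
20·t² − 64·t + 48 = 0  ⇒  m = 32² − 20·48 = 64
m = 64 > 0,  v_rel·d = 32 > 0  ⇒  inside

inside=yes margin=64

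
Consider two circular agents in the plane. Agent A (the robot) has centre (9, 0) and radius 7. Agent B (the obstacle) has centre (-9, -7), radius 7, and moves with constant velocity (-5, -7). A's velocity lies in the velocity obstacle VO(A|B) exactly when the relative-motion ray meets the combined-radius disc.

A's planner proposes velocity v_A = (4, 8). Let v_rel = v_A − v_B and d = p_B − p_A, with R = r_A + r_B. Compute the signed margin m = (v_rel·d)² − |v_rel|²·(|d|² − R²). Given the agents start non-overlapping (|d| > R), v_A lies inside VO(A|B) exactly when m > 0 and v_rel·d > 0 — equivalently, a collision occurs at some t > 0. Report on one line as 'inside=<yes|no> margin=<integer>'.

d = (-18, -7),  |d|² = 373;  R = 7+7 = 14,  c = 373−14² = 177
v_rel = (9, 15),  |v_rel|² = 306;  v_rel·d = (9)·(-18) + (15)·(-7) = -267
306·t² + 534·t + 177 = 0  ⇒  m = (-267)² − 306·177 = 17127
m = 17127 > 0,  v_rel·d = -267 < 0  ⇒  outside

inside=no margin=17127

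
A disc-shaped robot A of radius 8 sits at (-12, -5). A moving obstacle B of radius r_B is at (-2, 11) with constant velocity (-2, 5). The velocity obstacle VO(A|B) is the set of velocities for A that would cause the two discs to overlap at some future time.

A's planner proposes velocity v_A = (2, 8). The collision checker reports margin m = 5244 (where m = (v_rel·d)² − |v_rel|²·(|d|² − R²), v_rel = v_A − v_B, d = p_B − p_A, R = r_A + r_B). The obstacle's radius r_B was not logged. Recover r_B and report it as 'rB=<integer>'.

m = 5244
d = (10, 16);  v_rel = (4, 3),  |v_rel|² = 25
v_rel×d = (4)·(16) − (3)·(10) = 34
since m = R²·25 − 34²:  R² = (1156 + 5244) / 25 = 256
R = √256 = 16  ⇒  r_B = 16 − 8 = 8

rB=8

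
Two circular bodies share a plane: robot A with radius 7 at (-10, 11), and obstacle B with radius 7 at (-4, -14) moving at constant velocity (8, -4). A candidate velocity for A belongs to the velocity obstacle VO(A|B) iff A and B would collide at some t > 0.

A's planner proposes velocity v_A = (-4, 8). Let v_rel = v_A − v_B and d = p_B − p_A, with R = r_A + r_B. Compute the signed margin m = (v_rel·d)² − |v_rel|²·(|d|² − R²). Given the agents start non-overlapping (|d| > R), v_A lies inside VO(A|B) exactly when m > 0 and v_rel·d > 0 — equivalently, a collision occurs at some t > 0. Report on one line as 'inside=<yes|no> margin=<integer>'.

d = (6, -25),  |d|² = 661;  R = 7+7 = 14,  c = 661−14² = 465
v_rel = (-12, 12),  |v_rel|² = 288;  v_rel·d = (-12)·(6) + (12)·(-25) = -372
288·t² + 744·t + 465 = 0  ⇒  m = (-372)² − 288·465 = 4464
m = 4464 > 0,  v_rel·d = -372 < 0  ⇒  outside

inside=no margin=4464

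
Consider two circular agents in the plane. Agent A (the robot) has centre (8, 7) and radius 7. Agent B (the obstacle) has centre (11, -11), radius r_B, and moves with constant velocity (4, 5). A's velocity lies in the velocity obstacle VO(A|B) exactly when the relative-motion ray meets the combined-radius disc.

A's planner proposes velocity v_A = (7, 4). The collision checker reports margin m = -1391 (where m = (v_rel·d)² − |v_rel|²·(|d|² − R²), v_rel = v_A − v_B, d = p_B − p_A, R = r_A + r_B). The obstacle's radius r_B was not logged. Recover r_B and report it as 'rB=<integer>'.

m = -1391
d = (3, -18);  v_rel = (3, -1),  |v_rel|² = 10
v_rel×d = (3)·(-18) − (-1)·(3) = -51
since m = R²·10 − (-51)²:  R² = (2601 + -1391) / 10 = 121
R = √121 = 11  ⇒  r_B = 11 − 7 = 4

rB=4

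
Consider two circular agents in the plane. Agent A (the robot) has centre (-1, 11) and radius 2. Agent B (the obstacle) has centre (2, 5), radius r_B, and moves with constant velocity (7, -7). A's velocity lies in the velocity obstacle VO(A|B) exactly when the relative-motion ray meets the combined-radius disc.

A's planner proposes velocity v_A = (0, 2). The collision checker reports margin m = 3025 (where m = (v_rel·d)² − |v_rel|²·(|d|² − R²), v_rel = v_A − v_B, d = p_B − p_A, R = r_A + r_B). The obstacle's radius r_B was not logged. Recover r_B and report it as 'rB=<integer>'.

m = 3025
d = (3, -6);  v_rel = (-7, 9),  |v_rel|² = 130
v_rel×d = (-7)·(-6) − (9)·(3) = 15
since m = R²·130 − 15²:  R² = (225 + 3025) / 130 = 25
R = √25 = 5  ⇒  r_B = 5 − 2 = 3

rB=3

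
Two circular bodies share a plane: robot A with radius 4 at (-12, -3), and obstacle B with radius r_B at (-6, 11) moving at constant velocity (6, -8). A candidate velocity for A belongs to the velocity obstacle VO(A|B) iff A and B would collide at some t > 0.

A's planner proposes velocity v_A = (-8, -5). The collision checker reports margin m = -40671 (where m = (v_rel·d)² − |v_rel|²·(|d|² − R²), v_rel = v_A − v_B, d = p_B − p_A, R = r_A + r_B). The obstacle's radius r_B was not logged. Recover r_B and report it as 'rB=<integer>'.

m = -40671
d = (6, 14);  v_rel = (-14, 3),  |v_rel|² = 205
v_rel×d = (-14)·(14) − (3)·(6) = -214
since m = R²·205 − (-214)²:  R² = (45796 + -40671) / 205 = 25
R = √25 = 5  ⇒  r_B = 5 − 4 = 1

rB=1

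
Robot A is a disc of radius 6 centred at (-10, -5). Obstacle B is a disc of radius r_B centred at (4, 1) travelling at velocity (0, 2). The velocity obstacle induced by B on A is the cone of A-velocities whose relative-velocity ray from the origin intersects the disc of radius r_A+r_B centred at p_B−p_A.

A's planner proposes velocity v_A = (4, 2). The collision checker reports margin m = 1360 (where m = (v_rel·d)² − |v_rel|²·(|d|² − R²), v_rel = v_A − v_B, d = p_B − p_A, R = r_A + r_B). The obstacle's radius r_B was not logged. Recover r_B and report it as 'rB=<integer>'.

m = 1360
d = (14, 6);  v_rel = (4, 0),  |v_rel|² = 16
v_rel×d = (4)·(6) − (0)·(14) = 24
since m = R²·16 − 24²:  R² = (576 + 1360) / 16 = 121
R = √121 = 11  ⇒  r_B = 11 − 6 = 5

rB=5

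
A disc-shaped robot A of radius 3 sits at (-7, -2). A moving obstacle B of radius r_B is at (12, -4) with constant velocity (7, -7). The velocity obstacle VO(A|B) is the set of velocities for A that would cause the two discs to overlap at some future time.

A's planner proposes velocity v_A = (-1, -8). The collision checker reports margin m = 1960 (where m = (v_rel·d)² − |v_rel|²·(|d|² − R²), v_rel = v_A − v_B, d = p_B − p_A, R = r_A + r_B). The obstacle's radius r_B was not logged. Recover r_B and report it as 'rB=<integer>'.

m = 1960
d = (19, -2);  v_rel = (-8, -1),  |v_rel|² = 65
v_rel×d = (-8)·(-2) − (-1)·(19) = 35
since m = R²·65 − 35²:  R² = (1225 + 1960) / 65 = 49
R = √49 = 7  ⇒  r_B = 7 − 3 = 4

rB=4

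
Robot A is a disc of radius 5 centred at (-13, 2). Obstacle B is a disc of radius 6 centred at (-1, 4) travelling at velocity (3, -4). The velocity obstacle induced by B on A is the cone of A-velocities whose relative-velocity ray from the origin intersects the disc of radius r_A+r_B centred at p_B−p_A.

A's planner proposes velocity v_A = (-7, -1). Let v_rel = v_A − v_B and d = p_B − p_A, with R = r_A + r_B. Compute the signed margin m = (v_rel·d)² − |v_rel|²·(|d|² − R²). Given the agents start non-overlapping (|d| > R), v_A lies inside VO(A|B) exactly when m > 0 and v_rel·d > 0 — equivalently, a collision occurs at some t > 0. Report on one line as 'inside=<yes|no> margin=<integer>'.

d = (12, 2),  |d|² = 148;  R = 5+6 = 11,  c = 148−11² = 27
v_rel = (-10, 3),  |v_rel|² = 109;  v_rel·d = (-10)·(12) + (3)·(2) = -114
109·t² + 228·t + 27 = 0  ⇒  m = (-114)² − 109·27 = 10053
m = 10053 > 0,  v_rel·d = -114 < 0  ⇒  outside

inside=no margin=10053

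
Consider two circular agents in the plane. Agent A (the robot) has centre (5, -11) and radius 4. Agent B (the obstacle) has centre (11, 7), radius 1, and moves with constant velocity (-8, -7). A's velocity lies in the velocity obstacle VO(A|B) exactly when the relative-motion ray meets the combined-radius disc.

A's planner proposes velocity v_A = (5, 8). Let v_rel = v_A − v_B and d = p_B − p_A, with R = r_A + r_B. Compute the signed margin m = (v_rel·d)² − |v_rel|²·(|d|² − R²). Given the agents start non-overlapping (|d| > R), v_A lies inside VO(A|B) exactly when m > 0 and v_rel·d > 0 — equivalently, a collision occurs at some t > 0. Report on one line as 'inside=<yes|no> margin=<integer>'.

d = (6, 18),  |d|² = 360;  R = 4+1 = 5,  c = 360−5² = 335
v_rel = (13, 15),  |v_rel|² = 394;  v_rel·d = (13)·(6) + (15)·(18) = 348
394·t² − 696·t + 335 = 0  ⇒  m = 348² − 394·335 = -10886
m = -10886 < 0,  v_rel·d = 348 > 0  ⇒  outside

inside=no margin=-10886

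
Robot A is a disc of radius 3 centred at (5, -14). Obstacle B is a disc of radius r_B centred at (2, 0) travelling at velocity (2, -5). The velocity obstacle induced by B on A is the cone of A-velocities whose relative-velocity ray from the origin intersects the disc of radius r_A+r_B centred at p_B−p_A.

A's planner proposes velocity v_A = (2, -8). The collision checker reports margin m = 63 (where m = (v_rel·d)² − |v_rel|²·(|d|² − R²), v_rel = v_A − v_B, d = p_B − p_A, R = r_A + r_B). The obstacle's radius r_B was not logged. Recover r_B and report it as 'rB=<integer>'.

m = 63
d = (-3, 14);  v_rel = (0, -3),  |v_rel|² = 9
v_rel×d = (0)·(14) − (-3)·(-3) = -9
since m = R²·9 − (-9)²:  R² = (81 + 63) / 9 = 16
R = √16 = 4  ⇒  r_B = 4 − 3 = 1

rB=1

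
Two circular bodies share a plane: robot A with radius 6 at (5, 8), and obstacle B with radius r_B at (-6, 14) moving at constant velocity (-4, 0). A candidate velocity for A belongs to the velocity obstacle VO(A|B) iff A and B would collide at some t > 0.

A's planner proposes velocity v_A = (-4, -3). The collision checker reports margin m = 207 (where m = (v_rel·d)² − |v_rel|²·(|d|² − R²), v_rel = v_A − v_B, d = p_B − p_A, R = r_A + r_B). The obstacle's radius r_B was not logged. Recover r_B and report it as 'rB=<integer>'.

m = 207
d = (-11, 6);  v_rel = (0, -3),  |v_rel|² = 9
v_rel×d = (0)·(6) − (-3)·(-11) = -33
since m = R²·9 − (-33)²:  R² = (1089 + 207) / 9 = 144
R = √144 = 12  ⇒  r_B = 12 − 6 = 6

rB=6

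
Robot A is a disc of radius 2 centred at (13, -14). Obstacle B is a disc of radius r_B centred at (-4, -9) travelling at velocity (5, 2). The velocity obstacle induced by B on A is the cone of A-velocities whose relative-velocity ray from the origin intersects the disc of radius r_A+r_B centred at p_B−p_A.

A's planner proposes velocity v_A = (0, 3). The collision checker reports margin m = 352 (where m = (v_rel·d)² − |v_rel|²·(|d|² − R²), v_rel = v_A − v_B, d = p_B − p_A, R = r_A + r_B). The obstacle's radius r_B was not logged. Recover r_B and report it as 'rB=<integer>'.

m = 352
d = (-17, 5);  v_rel = (-5, 1),  |v_rel|² = 26
v_rel×d = (-5)·(5) − (1)·(-17) = -8
since m = R²·26 − (-8)²:  R² = (64 + 352) / 26 = 16
R = √16 = 4  ⇒  r_B = 4 − 2 = 2

rB=2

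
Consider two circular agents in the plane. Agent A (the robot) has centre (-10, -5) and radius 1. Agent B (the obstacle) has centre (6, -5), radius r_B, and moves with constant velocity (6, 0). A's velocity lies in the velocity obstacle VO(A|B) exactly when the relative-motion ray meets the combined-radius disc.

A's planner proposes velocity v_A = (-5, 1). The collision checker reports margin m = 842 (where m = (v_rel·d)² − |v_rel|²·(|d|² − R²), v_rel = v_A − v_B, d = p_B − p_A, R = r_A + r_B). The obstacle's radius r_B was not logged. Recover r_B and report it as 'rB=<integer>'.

m = 842
d = (16, 0);  v_rel = (-11, 1),  |v_rel|² = 122
v_rel×d = (-11)·(0) − (1)·(16) = -16
since m = R²·122 − (-16)²:  R² = (256 + 842) / 122 = 9
R = √9 = 3  ⇒  r_B = 3 − 1 = 2

rB=2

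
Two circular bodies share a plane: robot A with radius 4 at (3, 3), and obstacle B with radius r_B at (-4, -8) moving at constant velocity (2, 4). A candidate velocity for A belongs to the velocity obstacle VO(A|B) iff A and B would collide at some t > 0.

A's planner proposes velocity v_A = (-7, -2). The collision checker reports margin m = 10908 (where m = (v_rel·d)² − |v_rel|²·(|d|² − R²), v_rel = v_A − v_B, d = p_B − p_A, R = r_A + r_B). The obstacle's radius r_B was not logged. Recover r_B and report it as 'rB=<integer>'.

m = 10908
d = (-7, -11);  v_rel = (-9, -6),  |v_rel|² = 117
v_rel×d = (-9)·(-11) − (-6)·(-7) = 57
since m = R²·117 − 57²:  R² = (3249 + 10908) / 117 = 121
R = √121 = 11  ⇒  r_B = 11 − 4 = 7

rB=7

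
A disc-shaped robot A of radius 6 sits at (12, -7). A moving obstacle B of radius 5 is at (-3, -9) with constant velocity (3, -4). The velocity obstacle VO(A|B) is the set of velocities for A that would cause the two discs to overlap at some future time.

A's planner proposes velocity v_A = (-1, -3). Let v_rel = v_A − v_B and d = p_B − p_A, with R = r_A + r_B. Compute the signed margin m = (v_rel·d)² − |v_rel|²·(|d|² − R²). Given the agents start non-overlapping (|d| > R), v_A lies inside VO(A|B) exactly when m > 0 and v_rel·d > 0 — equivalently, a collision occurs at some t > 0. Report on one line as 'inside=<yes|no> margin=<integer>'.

d = (-15, -2),  |d|² = 229;  R = 6+5 = 11,  c = 229−11² = 108
v_rel = (-4, 1),  |v_rel|² = 17;  v_rel·d = (-4)·(-15) + (1)·(-2) = 58
17·t² − 116·t + 108 = 0  ⇒  m = 58² − 17·108 = 1528
m = 1528 > 0,  v_rel·d = 58 > 0  ⇒  inside

inside=yes margin=1528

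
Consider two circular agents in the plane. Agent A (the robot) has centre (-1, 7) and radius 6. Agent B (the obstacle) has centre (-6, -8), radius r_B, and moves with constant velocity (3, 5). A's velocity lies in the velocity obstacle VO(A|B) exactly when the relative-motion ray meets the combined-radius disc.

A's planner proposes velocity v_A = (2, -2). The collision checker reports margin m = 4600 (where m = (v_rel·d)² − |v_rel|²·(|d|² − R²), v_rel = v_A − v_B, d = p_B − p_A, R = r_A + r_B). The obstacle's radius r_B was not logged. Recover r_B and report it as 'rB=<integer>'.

m = 4600
d = (-5, -15);  v_rel = (-1, -7),  |v_rel|² = 50
v_rel×d = (-1)·(-15) − (-7)·(-5) = -20
since m = R²·50 − (-20)²:  R² = (400 + 4600) / 50 = 100
R = √100 = 10  ⇒  r_B = 10 − 6 = 4

rB=4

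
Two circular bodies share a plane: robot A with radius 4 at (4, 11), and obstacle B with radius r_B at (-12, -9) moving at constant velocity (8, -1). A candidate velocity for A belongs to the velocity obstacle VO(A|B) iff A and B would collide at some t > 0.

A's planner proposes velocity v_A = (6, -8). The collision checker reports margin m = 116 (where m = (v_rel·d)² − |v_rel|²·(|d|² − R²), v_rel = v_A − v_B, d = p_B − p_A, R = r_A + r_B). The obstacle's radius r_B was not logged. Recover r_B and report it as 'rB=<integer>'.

m = 116
d = (-16, -20);  v_rel = (-2, -7),  |v_rel|² = 53
v_rel×d = (-2)·(-20) − (-7)·(-16) = -72
since m = R²·53 − (-72)²:  R² = (5184 + 116) / 53 = 100
R = √100 = 10  ⇒  r_B = 10 − 4 = 6

rB=6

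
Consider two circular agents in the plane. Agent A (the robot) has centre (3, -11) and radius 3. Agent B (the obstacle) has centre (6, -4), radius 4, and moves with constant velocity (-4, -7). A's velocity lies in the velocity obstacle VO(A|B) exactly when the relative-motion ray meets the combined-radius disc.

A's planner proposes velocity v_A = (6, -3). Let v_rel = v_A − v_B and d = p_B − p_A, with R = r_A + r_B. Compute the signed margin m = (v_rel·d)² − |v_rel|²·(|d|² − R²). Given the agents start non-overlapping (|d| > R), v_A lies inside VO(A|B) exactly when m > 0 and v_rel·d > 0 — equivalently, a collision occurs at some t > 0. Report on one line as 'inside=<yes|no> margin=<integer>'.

d = (3, 7),  |d|² = 58;  R = 3+4 = 7,  c = 58−7² = 9
v_rel = (10, 4),  |v_rel|² = 116;  v_rel·d = (10)·(3) + (4)·(7) = 58
116·t² − 116·t + 9 = 0  ⇒  m = 58² − 116·9 = 2320
m = 2320 > 0,  v_rel·d = 58 > 0  ⇒  inside

inside=yes margin=2320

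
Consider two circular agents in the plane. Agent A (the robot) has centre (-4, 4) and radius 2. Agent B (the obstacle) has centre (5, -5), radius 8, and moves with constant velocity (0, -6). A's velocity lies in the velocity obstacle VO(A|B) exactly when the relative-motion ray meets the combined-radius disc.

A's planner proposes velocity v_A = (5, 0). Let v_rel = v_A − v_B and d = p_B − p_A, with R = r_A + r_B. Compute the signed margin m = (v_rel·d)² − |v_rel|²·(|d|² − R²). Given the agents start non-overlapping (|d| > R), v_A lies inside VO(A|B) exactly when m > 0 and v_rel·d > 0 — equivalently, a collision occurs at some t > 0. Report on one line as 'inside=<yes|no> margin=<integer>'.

d = (9, -9),  |d|² = 162;  R = 2+8 = 10,  c = 162−10² = 62
v_rel = (5, 6),  |v_rel|² = 61;  v_rel·d = (5)·(9) + (6)·(-9) = -9
61·t² + 18·t + 62 = 0  ⇒  m = (-9)² − 61·62 = -3701
m = -3701 < 0,  v_rel·d = -9 < 0  ⇒  outside

inside=no margin=-3701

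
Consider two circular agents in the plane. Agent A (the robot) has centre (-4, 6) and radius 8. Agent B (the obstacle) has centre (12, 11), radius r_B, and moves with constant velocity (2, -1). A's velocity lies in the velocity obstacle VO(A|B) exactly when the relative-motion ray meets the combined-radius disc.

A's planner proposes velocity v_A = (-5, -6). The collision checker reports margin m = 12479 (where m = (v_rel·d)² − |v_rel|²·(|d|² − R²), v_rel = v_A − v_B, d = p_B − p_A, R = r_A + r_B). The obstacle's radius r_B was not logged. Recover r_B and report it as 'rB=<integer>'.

m = 12479
d = (16, 5);  v_rel = (-7, -5),  |v_rel|² = 74
v_rel×d = (-7)·(5) − (-5)·(16) = 45
since m = R²·74 − 45²:  R² = (2025 + 12479) / 74 = 196
R = √196 = 14  ⇒  r_B = 14 − 8 = 6

rB=6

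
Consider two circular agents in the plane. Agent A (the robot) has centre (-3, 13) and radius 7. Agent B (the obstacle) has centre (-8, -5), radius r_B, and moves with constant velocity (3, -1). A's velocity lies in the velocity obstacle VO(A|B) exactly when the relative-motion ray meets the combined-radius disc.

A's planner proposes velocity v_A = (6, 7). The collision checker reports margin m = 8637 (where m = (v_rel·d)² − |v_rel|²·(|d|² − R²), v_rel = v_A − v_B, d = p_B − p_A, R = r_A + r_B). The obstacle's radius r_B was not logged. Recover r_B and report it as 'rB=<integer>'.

m = 8637
d = (-5, -18);  v_rel = (3, 8),  |v_rel|² = 73
v_rel×d = (3)·(-18) − (8)·(-5) = -14
since m = R²·73 − (-14)²:  R² = (196 + 8637) / 73 = 121
R = √121 = 11  ⇒  r_B = 11 − 7 = 4

rB=4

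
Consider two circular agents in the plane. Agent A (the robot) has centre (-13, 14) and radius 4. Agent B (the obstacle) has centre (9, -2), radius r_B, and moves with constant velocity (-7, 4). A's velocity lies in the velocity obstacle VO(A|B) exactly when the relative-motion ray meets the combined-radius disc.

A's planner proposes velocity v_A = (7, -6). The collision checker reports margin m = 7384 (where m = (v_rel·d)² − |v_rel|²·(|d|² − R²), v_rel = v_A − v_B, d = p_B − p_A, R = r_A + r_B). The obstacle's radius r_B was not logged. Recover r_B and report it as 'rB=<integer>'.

m = 7384
d = (22, -16);  v_rel = (14, -10),  |v_rel|² = 296
v_rel×d = (14)·(-16) − (-10)·(22) = -4
since m = R²·296 − (-4)²:  R² = (16 + 7384) / 296 = 25
R = √25 = 5  ⇒  r_B = 5 − 4 = 1

rB=1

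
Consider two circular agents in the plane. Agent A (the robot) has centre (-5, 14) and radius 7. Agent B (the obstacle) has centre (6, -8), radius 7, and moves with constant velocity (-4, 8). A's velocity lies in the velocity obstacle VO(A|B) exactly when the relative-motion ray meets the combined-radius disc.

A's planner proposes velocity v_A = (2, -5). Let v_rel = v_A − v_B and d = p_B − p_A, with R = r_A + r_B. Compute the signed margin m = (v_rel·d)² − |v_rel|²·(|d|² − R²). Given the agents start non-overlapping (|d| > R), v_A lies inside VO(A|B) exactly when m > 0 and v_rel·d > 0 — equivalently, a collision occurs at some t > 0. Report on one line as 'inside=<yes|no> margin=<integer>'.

d = (11, -22),  |d|² = 605;  R = 7+7 = 14,  c = 605−14² = 409
v_rel = (6, -13),  |v_rel|² = 205;  v_rel·d = (6)·(11) + (-13)·(-22) = 352
205·t² − 704·t + 409 = 0  ⇒  m = 352² − 205·409 = 40059
m = 40059 > 0,  v_rel·d = 352 > 0  ⇒  inside

inside=yes margin=40059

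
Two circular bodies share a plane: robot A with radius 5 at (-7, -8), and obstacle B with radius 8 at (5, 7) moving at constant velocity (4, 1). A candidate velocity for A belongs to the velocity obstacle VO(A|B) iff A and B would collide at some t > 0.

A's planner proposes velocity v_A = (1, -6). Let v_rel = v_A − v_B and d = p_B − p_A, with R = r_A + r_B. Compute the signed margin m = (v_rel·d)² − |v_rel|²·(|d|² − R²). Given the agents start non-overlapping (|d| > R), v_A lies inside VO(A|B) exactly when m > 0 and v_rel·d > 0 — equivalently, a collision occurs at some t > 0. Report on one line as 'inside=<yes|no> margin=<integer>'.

d = (12, 15),  |d|² = 369;  R = 5+8 = 13,  c = 369−13² = 200
v_rel = (-3, -7),  |v_rel|² = 58;  v_rel·d = (-3)·(12) + (-7)·(15) = -141
58·t² + 282·t + 200 = 0  ⇒  m = (-141)² − 58·200 = 8281
m = 8281 > 0,  v_rel·d = -141 < 0  ⇒  outside

inside=no margin=8281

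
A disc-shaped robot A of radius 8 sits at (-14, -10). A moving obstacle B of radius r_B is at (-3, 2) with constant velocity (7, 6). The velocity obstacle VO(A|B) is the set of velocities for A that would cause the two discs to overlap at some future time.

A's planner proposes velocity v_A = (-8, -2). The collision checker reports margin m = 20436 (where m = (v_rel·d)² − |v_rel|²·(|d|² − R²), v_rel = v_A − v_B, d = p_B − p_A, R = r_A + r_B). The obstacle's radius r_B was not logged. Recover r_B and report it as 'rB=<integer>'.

m = 20436
d = (11, 12);  v_rel = (-15, -8),  |v_rel|² = 289
v_rel×d = (-15)·(12) − (-8)·(11) = -92
since m = R²·289 − (-92)²:  R² = (8464 + 20436) / 289 = 100
R = √100 = 10  ⇒  r_B = 10 − 8 = 2

rB=2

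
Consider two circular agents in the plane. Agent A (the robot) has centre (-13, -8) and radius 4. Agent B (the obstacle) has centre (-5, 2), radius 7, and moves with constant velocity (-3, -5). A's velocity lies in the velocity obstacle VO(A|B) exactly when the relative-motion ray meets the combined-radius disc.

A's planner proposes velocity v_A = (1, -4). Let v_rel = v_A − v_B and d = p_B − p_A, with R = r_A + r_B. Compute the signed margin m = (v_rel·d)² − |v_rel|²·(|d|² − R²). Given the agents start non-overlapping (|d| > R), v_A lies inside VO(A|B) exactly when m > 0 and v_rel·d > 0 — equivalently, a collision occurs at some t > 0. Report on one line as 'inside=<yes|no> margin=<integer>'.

d = (8, 10),  |d|² = 164;  R = 4+7 = 11,  c = 164−11² = 43
v_rel = (4, 1),  |v_rel|² = 17;  v_rel·d = (4)·(8) + (1)·(10) = 42
17·t² − 84·t + 43 = 0  ⇒  m = 42² − 17·43 = 1033
m = 1033 > 0,  v_rel·d = 42 > 0  ⇒  inside

inside=yes margin=1033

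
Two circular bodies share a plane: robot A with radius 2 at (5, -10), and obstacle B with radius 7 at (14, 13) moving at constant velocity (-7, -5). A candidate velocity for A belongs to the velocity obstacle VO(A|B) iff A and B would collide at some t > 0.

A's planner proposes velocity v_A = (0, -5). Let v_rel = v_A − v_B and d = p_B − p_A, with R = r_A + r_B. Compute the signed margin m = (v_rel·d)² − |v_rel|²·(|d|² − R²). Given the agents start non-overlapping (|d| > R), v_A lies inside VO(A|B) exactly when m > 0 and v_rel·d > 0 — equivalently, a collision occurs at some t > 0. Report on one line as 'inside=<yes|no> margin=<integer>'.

d = (9, 23),  |d|² = 610;  R = 2+7 = 9,  c = 610−9² = 529
v_rel = (7, 0),  |v_rel|² = 49;  v_rel·d = (7)·(9) + (0)·(23) = 63
49·t² − 126·t + 529 = 0  ⇒  m = 63² − 49·529 = -21952
m = -21952 < 0,  v_rel·d = 63 > 0  ⇒  outside

inside=no margin=-21952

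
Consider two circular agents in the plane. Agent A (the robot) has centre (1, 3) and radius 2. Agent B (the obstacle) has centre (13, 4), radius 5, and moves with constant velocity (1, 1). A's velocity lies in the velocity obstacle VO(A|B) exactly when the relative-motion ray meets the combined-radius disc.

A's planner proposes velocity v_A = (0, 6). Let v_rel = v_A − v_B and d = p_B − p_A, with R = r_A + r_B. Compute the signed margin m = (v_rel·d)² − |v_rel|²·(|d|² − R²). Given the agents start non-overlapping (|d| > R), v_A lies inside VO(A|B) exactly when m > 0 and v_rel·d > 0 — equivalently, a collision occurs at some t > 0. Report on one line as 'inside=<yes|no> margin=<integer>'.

d = (12, 1),  |d|² = 145;  R = 2+5 = 7,  c = 145−7² = 96
v_rel = (-1, 5),  |v_rel|² = 26;  v_rel·d = (-1)·(12) + (5)·(1) = -7
26·t² + 14·t + 96 = 0  ⇒  m = (-7)² − 26·96 = -2447
m = -2447 < 0,  v_rel·d = -7 < 0  ⇒  outside

inside=no margin=-2447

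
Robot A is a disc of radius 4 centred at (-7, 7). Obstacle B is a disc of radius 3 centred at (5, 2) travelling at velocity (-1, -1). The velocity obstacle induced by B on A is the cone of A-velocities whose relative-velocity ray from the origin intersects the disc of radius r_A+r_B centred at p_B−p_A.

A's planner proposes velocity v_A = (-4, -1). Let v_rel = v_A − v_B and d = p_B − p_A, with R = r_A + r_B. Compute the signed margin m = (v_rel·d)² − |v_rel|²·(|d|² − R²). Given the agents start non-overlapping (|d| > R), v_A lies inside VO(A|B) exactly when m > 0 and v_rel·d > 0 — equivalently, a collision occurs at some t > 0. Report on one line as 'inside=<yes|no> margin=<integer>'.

d = (12, -5),  |d|² = 169;  R = 4+3 = 7,  c = 169−7² = 120
v_rel = (-3, 0),  |v_rel|² = 9;  v_rel·d = (-3)·(12) + (0)·(-5) = -36
9·t² + 72·t + 120 = 0  ⇒  m = (-36)² − 9·120 = 216
m = 216 > 0,  v_rel·d = -36 < 0  ⇒  outside

inside=no margin=216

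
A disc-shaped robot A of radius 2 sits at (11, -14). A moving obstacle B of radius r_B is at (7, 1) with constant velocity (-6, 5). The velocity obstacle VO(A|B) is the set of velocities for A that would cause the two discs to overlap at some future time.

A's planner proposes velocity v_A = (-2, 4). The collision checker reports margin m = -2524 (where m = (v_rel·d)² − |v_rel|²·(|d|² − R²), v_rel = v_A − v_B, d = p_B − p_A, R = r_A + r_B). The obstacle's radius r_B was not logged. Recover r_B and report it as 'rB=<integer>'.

m = -2524
d = (-4, 15);  v_rel = (4, -1),  |v_rel|² = 17
v_rel×d = (4)·(15) − (-1)·(-4) = 56
since m = R²·17 − 56²:  R² = (3136 + -2524) / 17 = 36
R = √36 = 6  ⇒  r_B = 6 − 2 = 4

rB=4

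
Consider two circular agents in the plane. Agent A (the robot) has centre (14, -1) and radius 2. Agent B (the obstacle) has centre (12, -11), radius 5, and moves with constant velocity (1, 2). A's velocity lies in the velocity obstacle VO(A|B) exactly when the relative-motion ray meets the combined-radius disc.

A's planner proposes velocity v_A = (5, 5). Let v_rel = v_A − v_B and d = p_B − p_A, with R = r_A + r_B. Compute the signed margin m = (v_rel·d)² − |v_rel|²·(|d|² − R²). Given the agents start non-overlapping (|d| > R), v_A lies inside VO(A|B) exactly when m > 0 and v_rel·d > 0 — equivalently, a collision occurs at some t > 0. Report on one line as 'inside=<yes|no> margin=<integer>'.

d = (-2, -10),  |d|² = 104;  R = 2+5 = 7,  c = 104−7² = 55
v_rel = (4, 3),  |v_rel|² = 25;  v_rel·d = (4)·(-2) + (3)·(-10) = -38
25·t² + 76·t + 55 = 0  ⇒  m = (-38)² − 25·55 = 69
m = 69 > 0,  v_rel·d = -38 < 0  ⇒  outside

inside=no margin=69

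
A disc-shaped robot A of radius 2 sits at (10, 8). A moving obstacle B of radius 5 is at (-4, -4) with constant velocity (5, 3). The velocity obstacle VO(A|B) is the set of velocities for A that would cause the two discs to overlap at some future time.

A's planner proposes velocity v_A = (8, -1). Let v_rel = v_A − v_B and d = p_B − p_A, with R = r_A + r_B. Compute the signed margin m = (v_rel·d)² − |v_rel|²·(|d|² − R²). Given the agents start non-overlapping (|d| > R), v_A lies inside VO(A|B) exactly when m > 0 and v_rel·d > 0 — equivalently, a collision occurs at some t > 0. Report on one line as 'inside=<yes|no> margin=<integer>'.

d = (-14, -12),  |d|² = 340;  R = 2+5 = 7,  c = 340−7² = 291
v_rel = (3, -4),  |v_rel|² = 25;  v_rel·d = (3)·(-14) + (-4)·(-12) = 6
25·t² − 12·t + 291 = 0  ⇒  m = 6² − 25·291 = -7239
m = -7239 < 0,  v_rel·d = 6 > 0  ⇒  outside

inside=no margin=-7239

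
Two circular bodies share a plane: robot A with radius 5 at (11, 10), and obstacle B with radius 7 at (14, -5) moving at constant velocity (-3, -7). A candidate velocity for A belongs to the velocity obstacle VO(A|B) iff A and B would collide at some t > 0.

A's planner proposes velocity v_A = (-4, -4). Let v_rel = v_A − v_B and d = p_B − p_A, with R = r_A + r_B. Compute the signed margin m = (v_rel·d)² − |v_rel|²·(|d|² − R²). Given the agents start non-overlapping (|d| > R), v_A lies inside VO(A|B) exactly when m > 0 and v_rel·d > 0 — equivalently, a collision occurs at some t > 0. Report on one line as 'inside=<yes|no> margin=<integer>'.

d = (3, -15),  |d|² = 234;  R = 5+7 = 12,  c = 234−12² = 90
v_rel = (-1, 3),  |v_rel|² = 10;  v_rel·d = (-1)·(3) + (3)·(-15) = -48
10·t² + 96·t + 90 = 0  ⇒  m = (-48)² − 10·90 = 1404
m = 1404 > 0,  v_rel·d = -48 < 0  ⇒  outside

inside=no margin=1404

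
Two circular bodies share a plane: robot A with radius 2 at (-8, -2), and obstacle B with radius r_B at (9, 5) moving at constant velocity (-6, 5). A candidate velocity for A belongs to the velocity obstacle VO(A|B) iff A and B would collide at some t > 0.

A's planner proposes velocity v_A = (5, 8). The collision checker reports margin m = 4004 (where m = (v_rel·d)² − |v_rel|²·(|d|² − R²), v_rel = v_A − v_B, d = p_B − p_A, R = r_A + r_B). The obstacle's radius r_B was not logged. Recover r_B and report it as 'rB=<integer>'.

m = 4004
d = (17, 7);  v_rel = (11, 3),  |v_rel|² = 130
v_rel×d = (11)·(7) − (3)·(17) = 26
since m = R²·130 − 26²:  R² = (676 + 4004) / 130 = 36
R = √36 = 6  ⇒  r_B = 6 − 2 = 4

rB=4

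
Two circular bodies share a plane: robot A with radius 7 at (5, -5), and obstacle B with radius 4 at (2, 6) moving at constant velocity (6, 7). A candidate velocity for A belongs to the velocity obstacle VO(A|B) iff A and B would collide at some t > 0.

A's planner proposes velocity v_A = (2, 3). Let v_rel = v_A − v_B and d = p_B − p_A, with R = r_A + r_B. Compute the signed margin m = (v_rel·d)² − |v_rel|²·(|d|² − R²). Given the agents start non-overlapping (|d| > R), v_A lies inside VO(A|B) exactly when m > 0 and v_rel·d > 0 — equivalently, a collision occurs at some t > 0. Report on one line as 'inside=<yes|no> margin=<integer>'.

d = (-3, 11),  |d|² = 130;  R = 7+4 = 11,  c = 130−11² = 9
v_rel = (-4, -4),  |v_rel|² = 32;  v_rel·d = (-4)·(-3) + (-4)·(11) = -32
32·t² + 64·t + 9 = 0  ⇒  m = (-32)² − 32·9 = 736
m = 736 > 0,  v_rel·d = -32 < 0  ⇒  outside

inside=no margin=736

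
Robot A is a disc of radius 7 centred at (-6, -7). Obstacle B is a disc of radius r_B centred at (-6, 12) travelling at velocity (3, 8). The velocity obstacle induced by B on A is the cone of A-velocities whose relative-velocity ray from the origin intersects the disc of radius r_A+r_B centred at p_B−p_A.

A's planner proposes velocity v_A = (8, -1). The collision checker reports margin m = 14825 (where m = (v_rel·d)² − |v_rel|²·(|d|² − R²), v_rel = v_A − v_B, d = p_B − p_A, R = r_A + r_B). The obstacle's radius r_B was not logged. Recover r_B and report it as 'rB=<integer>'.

m = 14825
d = (0, 19);  v_rel = (5, -9),  |v_rel|² = 106
v_rel×d = (5)·(19) − (-9)·(0) = 95
since m = R²·106 − 95²:  R² = (9025 + 14825) / 106 = 225
R = √225 = 15  ⇒  r_B = 15 − 7 = 8

rB=8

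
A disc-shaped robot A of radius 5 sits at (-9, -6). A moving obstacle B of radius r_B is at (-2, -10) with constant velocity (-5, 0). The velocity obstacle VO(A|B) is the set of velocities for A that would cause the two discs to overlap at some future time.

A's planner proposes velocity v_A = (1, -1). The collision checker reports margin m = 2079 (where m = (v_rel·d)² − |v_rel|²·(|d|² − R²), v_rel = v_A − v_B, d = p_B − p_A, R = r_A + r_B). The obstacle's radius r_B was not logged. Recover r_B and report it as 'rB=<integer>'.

m = 2079
d = (7, -4);  v_rel = (6, -1),  |v_rel|² = 37
v_rel×d = (6)·(-4) − (-1)·(7) = -17
since m = R²·37 − (-17)²:  R² = (289 + 2079) / 37 = 64
R = √64 = 8  ⇒  r_B = 8 − 5 = 3

rB=3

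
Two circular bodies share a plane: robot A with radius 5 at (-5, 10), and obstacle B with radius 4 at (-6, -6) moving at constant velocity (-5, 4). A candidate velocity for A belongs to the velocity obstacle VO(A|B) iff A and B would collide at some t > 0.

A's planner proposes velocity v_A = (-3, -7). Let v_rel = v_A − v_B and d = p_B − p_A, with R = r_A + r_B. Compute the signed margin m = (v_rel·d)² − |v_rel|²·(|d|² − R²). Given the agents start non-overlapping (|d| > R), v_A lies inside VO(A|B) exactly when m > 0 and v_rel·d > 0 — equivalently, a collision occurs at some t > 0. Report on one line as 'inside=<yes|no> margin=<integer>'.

d = (-1, -16),  |d|² = 257;  R = 5+4 = 9,  c = 257−9² = 176
v_rel = (2, -11),  |v_rel|² = 125;  v_rel·d = (2)·(-1) + (-11)·(-16) = 174
125·t² − 348·t + 176 = 0  ⇒  m = 174² − 125·176 = 8276
m = 8276 > 0,  v_rel·d = 174 > 0  ⇒  inside

inside=yes margin=8276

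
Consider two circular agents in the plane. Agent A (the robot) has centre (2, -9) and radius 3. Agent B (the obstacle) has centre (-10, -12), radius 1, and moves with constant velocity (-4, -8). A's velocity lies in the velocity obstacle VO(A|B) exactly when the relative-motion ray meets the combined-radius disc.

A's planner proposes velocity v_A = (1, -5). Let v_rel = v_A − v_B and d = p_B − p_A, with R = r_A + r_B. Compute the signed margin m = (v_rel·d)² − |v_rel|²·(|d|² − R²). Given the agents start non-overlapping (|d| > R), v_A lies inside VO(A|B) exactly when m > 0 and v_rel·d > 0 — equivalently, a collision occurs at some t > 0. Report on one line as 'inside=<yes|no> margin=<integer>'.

d = (-12, -3),  |d|² = 153;  R = 3+1 = 4,  c = 153−4² = 137
v_rel = (5, 3),  |v_rel|² = 34;  v_rel·d = (5)·(-12) + (3)·(-3) = -69
34·t² + 138·t + 137 = 0  ⇒  m = (-69)² − 34·137 = 103
m = 103 > 0,  v_rel·d = -69 < 0  ⇒  outside

inside=no margin=103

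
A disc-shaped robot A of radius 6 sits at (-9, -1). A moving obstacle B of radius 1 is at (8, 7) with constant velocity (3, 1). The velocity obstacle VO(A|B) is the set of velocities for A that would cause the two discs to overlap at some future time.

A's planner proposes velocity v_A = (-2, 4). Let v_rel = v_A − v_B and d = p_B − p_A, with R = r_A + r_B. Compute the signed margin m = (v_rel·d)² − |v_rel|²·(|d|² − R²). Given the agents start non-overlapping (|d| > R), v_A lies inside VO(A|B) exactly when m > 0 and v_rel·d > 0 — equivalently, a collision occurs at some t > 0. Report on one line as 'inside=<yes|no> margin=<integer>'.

d = (17, 8),  |d|² = 353;  R = 6+1 = 7,  c = 353−7² = 304
v_rel = (-5, 3),  |v_rel|² = 34;  v_rel·d = (-5)·(17) + (3)·(8) = -61
34·t² + 122·t + 304 = 0  ⇒  m = (-61)² − 34·304 = -6615
m = -6615 < 0,  v_rel·d = -61 < 0  ⇒  outside

inside=no margin=-6615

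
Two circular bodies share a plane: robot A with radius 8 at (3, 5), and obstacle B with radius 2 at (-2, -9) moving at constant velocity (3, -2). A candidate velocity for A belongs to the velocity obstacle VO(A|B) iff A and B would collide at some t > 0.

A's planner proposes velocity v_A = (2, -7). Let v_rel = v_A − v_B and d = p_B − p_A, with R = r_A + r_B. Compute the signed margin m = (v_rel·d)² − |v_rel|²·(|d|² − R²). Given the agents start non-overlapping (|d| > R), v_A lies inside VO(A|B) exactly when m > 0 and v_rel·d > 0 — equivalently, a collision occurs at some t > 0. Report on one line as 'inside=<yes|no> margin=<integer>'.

d = (-5, -14),  |d|² = 221;  R = 8+2 = 10,  c = 221−10² = 121
v_rel = (-1, -5),  |v_rel|² = 26;  v_rel·d = (-1)·(-5) + (-5)·(-14) = 75
26·t² − 150·t + 121 = 0  ⇒  m = 75² − 26·121 = 2479
m = 2479 > 0,  v_rel·d = 75 > 0  ⇒  inside

inside=yes margin=2479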